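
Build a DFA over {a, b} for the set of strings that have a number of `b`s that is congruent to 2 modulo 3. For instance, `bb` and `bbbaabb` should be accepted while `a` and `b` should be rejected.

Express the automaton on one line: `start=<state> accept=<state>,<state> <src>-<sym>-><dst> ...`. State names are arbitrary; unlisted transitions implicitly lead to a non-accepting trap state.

start=q0 accept=q2 q0-a->q0 q0-b->q1 q1-a->q1 q1-b->q2 q2-a->q2 q2-b->q0

Keep the running count of `b`s modulo 3: each `b` advances along the cycle q0 → q1 → q2 → q0 while other symbols loop. Accept at q2.
        a   b  
>  q0   q0  q1 
   q1   q1  q2 
 * q2   q2  q0 
(> = start, * = accepting)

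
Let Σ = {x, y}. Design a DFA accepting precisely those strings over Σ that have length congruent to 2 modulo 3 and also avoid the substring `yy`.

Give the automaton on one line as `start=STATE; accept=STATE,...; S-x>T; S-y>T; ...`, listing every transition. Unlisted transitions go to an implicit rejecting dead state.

start=q0; accept=q3,q4; q0-x>q1; q0-y>q2; q1-x>q3; q1-y>q4; q2-x>q3; q2-y>q5; q3-x>q0; q3-y>q6; q4-x>q0; q4-y>q5; q5-x>q5; q5-y>q5; q6-x>q1; q6-y>q5

Run two small machines in parallel and take their product. The first has 3 states tracking the input length modulo 3; the second has 3 states tracking partial matches of the forbidden pattern `yy`. A product state is a pair (one from each), accepting exactly when both do. Equivalent product states are then merged.
A 7-state machine:
        x   y  
>  q0   q1  q2 
   q1   q3  q4 
   q2   q3  q5 
 * q3   q0  q6 
 * q4   q0  q5 
   q5   q5  q5 
   q6   q1  q5 
(> = start, * = accepting)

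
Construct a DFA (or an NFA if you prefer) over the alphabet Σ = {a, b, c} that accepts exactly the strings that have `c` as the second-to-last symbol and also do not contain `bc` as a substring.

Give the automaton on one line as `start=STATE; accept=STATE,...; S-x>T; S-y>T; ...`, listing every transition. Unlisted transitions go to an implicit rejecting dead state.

start=q0; accept=q4,q5,q6; q0-a>q0; q0-b>q1; q0-c>q2; q1-a>q0; q1-b>q1; q1-c>q3; q2-a>q4; q2-b>q5; q2-c>q6; q3-a>q3; q3-b>q3; q3-c>q3; q4-a>q0; q4-b>q1; q4-c>q2; q5-a>q0; q5-b>q1; q5-c>q3; q6-a>q4; q6-b>q5; q6-c>q6

Handle the two conditions separately and then intersect. The first has 13 states tracking the last 2 symbols read; the second has 3 states tracking partial matches of the forbidden pattern `bc`. A product state is a pair (one from each), accepting exactly when both do. Equivalent product states are then merged.
A 7-state machine:
        a   b   c  
>  q0   q0  q1  q2 
   q1   q0  q1  q3 
   q2   q4  q5  q6 
   q3   q3  q3  q3 
 * q4   q0  q1  q2 
 * q5   q0  q1  q3 
 * q6   q4  q5  q6 
(> = start, * = accepting)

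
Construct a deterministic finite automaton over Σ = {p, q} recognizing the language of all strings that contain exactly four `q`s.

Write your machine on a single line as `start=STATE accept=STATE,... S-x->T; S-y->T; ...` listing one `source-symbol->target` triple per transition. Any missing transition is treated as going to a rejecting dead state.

Only the number of `q`s matters, and only up to 5. Make a chain A → B → C → D → E → F advanced by each `q` (with F absorbing); every other symbol self-loops. The accepting set is {E}.
With 6 states:
       p  q 
>  A   A  B 
   B   B  C 
   C   C  D 
   D   D  E 
 * E   E  F 
   F   F  F 
(> = start, * = accepting)

start=A; accept=E; A-p->A; A-q->B; B-p->B; B-q->C; C-p->C; C-q->D; D-p->D; D-q->E; E-p->E; E-q->F; F-p->F; F-q->F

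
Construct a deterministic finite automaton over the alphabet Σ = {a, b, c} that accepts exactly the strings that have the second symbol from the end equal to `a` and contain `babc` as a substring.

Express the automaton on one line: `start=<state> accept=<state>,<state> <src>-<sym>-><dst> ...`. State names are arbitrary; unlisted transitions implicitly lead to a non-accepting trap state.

start=q0 accept=q6,q7 q0-a->q0 q0-b->q1 q0-c->q0 q1-a->q2 q1-b->q1 q1-c->q0 q2-a->q0 q2-b->q3 q2-c->q0 q3-a->q2 q3-b->q1 q3-c->q4 q4-a->q5 q4-b->q4 q4-c->q4 q5-a->q6 q5-b->q7 q5-c->q7 q6-a->q6 q6-b->q7 q6-c->q7 q7-a->q5 q7-b->q4 q7-c->q4

Handle the two conditions separately and then intersect. The first has 13 states tracking the last 2 symbols read; the second has 5 states tracking whether and how much of `babc` has been seen. A product state is a pair (one from each), accepting exactly when both do. Minimizing collapses redundant product states.
        a   b   c  
>  q0   q0  q1  q0 
   q1   q2  q1  q0 
   q2   q0  q3  q0 
   q3   q2  q1  q4 
   q4   q5  q4  q4 
   q5   q6  q7  q7 
 * q6   q6  q7  q7 
 * q7   q5  q4  q4 
(> = start, * = accepting)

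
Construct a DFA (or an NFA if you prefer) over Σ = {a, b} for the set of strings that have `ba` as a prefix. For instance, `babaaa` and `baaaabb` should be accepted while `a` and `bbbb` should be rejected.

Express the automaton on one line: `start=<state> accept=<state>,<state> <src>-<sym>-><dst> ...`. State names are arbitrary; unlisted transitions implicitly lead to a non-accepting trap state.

Check the first 2 symbols one by one: q0 through q1 record how many have matched `ba` so far; any wrong symbol goes to the dead state q3. After all 2 match we enter the accepting sink q2.
4 states suffice.
        a   b  
>  q0   q3  q1 
   q1   q2  q3 
 * q2   q2  q2 
   q3   q3  q3 
(> = start, * = accepting)

start=q0 accept=q2 q0-a->q3 q0-b->q1 q1-a->q2 q1-b->q3 q2-a->q2 q2-b->q2 q3-a->q3 q3-b->q3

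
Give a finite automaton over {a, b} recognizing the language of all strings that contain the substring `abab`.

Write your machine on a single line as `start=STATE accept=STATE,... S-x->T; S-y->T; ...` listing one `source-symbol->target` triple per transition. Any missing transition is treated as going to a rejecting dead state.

start=q0; accept=q4; q0-a->q1; q0-b->q0; q1-a->q1; q1-b->q2; q2-a->q3; q2-b->q0; q3-a->q1; q3-b->q4; q4-a->q4; q4-b->q4

Track how much of `abab` has been matched so far: state q0 is no progress, q4 is the absorbing accept state reached once `abab` has occurred. Intermediate states record partial matches; on a mismatch, fall back to the longest reusable overlap.
With 5 states:
        a   b  
>  q0   q1  q0 
   q1   q1  q2 
   q2   q3  q0 
   q3   q1  q4 
 * q4   q4  q4 
(> = start, * = accepting)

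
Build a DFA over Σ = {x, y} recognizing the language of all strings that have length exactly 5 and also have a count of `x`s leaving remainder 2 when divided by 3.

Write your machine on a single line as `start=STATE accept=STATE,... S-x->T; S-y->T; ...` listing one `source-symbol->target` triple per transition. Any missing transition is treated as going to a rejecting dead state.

Run two small machines in parallel and take their product. One (7 states) tracks the input length, saturating at 6; the other (3 states) tracks the count of `x`s modulo 3. Each combined state is a pair, one component from each; accept when both components accept. After merging equivalent states the machine shrinks.
With 13 states:
          x    y  
>  q0     q1   q2 
   q1     q3   q4 
   q2     q4   q5 
   q3     q6   q7 
   q4     q7   q8 
   q5     q8   q6 
   q6     q9  q10 
   q7    q10  q11 
   q8    q11   q9 
   q9    q12  q10 
   q10   q10  q10 
   q11   q10  q12 
 * q12   q10  q10 
(> = start, * = accepting)

start=q0; accept=q12; q0-x->q1; q0-y->q2; q1-x->q3; q1-y->q4; q2-x->q4; q2-y->q5; q3-x->q6; q3-y->q7; q4-x->q7; q4-y->q8; q5-x->q8; q5-y->q6; q6-x->q9; q6-y->q10; q7-x->q10; q7-y->q11; q8-x->q11; q8-y->q9; q9-x->q12; q9-y->q10; q10-x->q10; q10-y->q10; q11-x->q10; q11-y->q12; q12-x->q10; q12-y->q10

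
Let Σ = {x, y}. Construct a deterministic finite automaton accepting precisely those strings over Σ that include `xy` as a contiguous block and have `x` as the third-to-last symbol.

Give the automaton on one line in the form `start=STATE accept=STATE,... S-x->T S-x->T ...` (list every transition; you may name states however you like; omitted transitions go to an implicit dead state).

start=A accept=E,F,G,K A-x->B A-y->A B-x->C B-y->D C-x->C C-y->E D-x->F D-y->G E-x->F E-y->G F-x->H F-y->D G-x->I G-y->J H-x->K H-y->E I-x->H I-y->D J-x->I J-y->J K-x->K K-y->E

Run two small machines in parallel and take their product. The first has 3 states tracking whether and how much of `xy` has been seen; the second has 15 states tracking the last 3 symbols read. A product state is a pair (one from each), accepting exactly when both do. After merging equivalent states the machine shrinks.
       x  y 
>  A   B  A 
   B   C  D 
   C   C  E 
   D   F  G 
 * E   F  G 
 * F   H  D 
 * G   I  J 
   H   K  E 
   I   H  D 
   J   I  J 
 * K   K  E 
(> = start, * = accepting)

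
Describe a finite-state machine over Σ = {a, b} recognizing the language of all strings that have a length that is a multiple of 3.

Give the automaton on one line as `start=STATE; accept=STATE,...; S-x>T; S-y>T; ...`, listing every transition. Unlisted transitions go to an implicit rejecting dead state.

Count input length modulo 3: every symbol advances one step around the cycle s0 → s1 → s2 → s0. Accept at s0.
A 3-state machine:
        a   b  
>* s0   s1  s1 
   s1   s2  s2 
   s2   s0  s0 
(> = start, * = accepting)

start=s0; accept=s0; s0-a>s1; s0-b>s1; s1-a>s2; s1-b>s2; s2-a>s0; s2-b>s0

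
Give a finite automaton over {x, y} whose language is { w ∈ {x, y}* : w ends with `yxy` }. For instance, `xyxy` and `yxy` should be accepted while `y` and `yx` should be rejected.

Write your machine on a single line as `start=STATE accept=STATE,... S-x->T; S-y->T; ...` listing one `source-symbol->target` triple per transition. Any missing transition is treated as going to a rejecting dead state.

start=S0; accept=S3; S0-x->S0; S0-y->S1; S1-x->S2; S1-y->S1; S2-x->S0; S2-y->S3; S3-x->S2; S3-y->S1

Let each state record the length of the longest suffix of the input read so far that is also a prefix of `yxy`. S1 means the last symbol is `y`; S2 means the last 2 symbols are `yx`; S3 means the last 3 symbols are `yxy`. Accept only at S3, where the string currently ends in `yxy`.
A 4-state machine:
        x   y  
>  S0   S0  S1 
   S1   S2  S1 
   S2   S0  S3 
 * S3   S2  S1 
(> = start, * = accepting)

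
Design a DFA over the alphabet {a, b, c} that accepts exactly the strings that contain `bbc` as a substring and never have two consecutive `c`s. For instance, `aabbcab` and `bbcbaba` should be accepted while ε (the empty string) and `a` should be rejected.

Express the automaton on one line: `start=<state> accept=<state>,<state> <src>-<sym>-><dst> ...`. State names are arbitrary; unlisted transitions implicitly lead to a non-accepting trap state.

Build one automaton per condition and run them in lockstep. One (4 states) tracks whether and how much of `bbc` has been seen; the other (3 states) tracks partial matches of the forbidden pattern `cc`. Each combined state is a pair, one component from each; accept when both components accept. Minimizing collapses redundant product states.
7 states suffice.
        a   b   c  
>  q0   q0  q1  q2 
   q1   q0  q3  q2 
   q2   q0  q1  q4 
   q3   q0  q3  q5 
   q4   q4  q4  q4 
 * q5   q6  q6  q4 
 * q6   q6  q6  q5 
(> = start, * = accepting)

start=q0 accept=q5,q6 q0-a->q0 q0-b->q1 q0-c->q2 q1-a->q0 q1-b->q3 q1-c->q2 q2-a->q0 q2-b->q1 q2-c->q4 q3-a->q0 q3-b->q3 q3-c->q5 q4-a->q4 q4-b->q4 q4-c->q4 q5-a->q6 q5-b->q6 q5-c->q4 q6-a->q6 q6-b->q6 q6-c->q5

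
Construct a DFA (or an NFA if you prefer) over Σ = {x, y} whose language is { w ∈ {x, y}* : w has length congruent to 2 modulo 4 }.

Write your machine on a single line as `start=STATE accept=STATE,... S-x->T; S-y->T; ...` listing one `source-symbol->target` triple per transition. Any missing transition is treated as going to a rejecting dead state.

Only the length mod 4 matters, so use a 4-cycle: from any state, every input symbol moves to the next state, wrapping D back to A. Mark C accepting.
4 states suffice.
       x  y 
>  A   B  B 
   B   C  C 
 * C   D  D 
   D   A  A 
(> = start, * = accepting)

start=A; accept=C; A-x->B; A-y->B; B-x->C; B-y->C; C-x->D; C-y->D; D-x->A; D-y->A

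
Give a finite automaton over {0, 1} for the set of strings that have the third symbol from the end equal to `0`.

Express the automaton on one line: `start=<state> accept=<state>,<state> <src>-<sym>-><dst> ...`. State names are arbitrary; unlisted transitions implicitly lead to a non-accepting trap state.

A DFA must remember the last 3 symbols (since which symbol is third-to-last isn't known until the input ends). Use one state per possible window of the last ≤3 symbols; accept from those whose window starts with `0`.
15 states suffice.
          0    1  
>  S0     S1   S2 
   S1     S3   S4 
   S2     S5   S6 
   S3     S7   S8 
   S4     S9  S10 
   S5    S11  S12 
   S6    S13  S14 
 * S7     S7   S8 
 * S8     S9  S10 
 * S9    S11  S12 
 * S10   S13  S14 
   S11    S7   S8 
   S12    S9  S10 
   S13   S11  S12 
   S14   S13  S14 
(> = start, * = accepting)

start=S0 accept=S7,S8,S9,S10 S0-0->S1 S0-1->S2 S1-0->S3 S1-1->S4 S2-0->S5 S2-1->S6 S3-0->S7 S3-1->S8 S4-0->S9 S4-1->S10 S5-0->S11 S5-1->S12 S6-0->S13 S6-1->S14 S7-0->S7 S7-1->S8 S8-0->S9 S8-1->S10 S9-0->S11 S9-1->S12 S10-0->S13 S10-1->S14 S11-0->S7 S11-1->S8 S12-0->S9 S12-1->S10 S13-0->S11 S13-1->S12 S14-0->S13 S14-1->S14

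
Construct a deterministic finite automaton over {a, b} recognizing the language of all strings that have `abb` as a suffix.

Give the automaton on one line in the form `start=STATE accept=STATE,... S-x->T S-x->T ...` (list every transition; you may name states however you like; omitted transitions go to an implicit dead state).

Remember how much of `abb` the current input suffix matches. State s0 means no match yet; s1 means the last symbol is `a`; s2 means the last 2 symbols are `ab`; s3 means the last 3 symbols are `abb`. Only s3 accepts. On a mismatch, fall back to the longest proper suffix that is still a prefix of `abb`.
With 4 states:
        a   b  
>  s0   s1  s0 
   s1   s1  s2 
   s2   s1  s3 
 * s3   s1  s0 
(> = start, * = accepting)

start=s0 accept=s3 s0-a->s1 s0-b->s0 s1-a->s1 s1-b->s2 s2-a->s1 s2-b->s3 s3-a->s1 s3-b->s0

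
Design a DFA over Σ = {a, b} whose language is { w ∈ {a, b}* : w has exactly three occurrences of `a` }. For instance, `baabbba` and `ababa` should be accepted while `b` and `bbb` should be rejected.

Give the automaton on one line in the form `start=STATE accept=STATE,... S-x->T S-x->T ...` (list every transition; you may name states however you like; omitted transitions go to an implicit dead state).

start=q0 accept=q3 q0-a->q1 q0-b->q0 q1-a->q2 q1-b->q1 q2-a->q3 q2-b->q2 q3-a->q4 q3-b->q3 q4-a->q4 q4-b->q4

Count `a`s, saturating at 4: states q0 through q3 mean 0 through 3 `a`s seen; q4 means more than 3. Each `a` increments (capped at q4); other symbols loop. Accept from {q3}.
        a   b  
>  q0   q1  q0 
   q1   q2  q1 
   q2   q3  q2 
 * q3   q4  q3 
   q4   q4  q4 
(> = start, * = accepting)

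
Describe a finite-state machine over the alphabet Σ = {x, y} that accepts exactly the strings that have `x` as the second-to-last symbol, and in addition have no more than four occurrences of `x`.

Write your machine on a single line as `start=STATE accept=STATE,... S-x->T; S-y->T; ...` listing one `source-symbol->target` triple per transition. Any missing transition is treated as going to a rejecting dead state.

start=A; accept=C,D,E,F,I,J,N; A-x->B; A-y->A; B-x->C; B-y->D; C-x->E; C-y->F; D-x->G; D-y->H; E-x->I; E-y->J; F-x->K; F-y->L; G-x->E; G-y->F; H-x->G; H-y->H; I-x->M; I-y->N; J-x->O; J-y->P; K-x->I; K-y->J; L-x->K; L-y->L; M-x->M; M-y->M; N-x->M; N-y->M; O-x->M; O-y->N; P-x->O; P-y->P

Build one automaton per condition and run them in lockstep. The first has 7 states tracking the last 2 symbols read; the second has 6 states tracking the count of `x`s, saturating at 5. A product state is a pair (one from each), accepting exactly when both do. Equivalent product states are then merged.
       x  y 
>  A   B  A 
   B   C  D 
 * C   E  F 
 * D   G  H 
 * E   I  J 
 * F   K  L 
   G   E  F 
   H   G  H 
 * I   M  N 
 * J   O  P 
   K   I  J 
   L   K  L 
   M   M  M 
 * N   M  M 
   O   M  N 
   P   O  P 
(> = start, * = accepting)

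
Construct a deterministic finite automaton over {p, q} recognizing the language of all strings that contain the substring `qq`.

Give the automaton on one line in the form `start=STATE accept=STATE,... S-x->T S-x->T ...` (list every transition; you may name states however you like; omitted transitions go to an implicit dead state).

start=s0 accept=s2 s0-p->s0 s0-q->s1 s1-p->s0 s1-q->s2 s2-p->s2 s2-q->s2

Track how much of `qq` has been matched so far: state s0 is no progress, s2 is the absorbing accept state reached once `qq` has occurred. Intermediate states record partial matches; on a mismatch, fall back to the longest reusable overlap.
        p   q  
>  s0   s0  s1 
   s1   s0  s2 
 * s2   s2  s2 
(> = start, * = accepting)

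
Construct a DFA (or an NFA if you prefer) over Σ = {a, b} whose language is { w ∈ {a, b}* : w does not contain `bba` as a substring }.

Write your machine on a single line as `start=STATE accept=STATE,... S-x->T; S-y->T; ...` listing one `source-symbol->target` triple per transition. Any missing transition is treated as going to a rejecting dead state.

start=s0; accept=s0,s1,s2; s0-a->s0; s0-b->s1; s1-a->s0; s1-b->s2; s2-a->s3; s2-b->s2; s3-a->s3; s3-b->s3

Track partial matches of the forbidden pattern `bba`. State s3 is a dead state reached once `bba` has occurred; every other state accepts. s0 means no part of `bba` is currently matched.
A 4-state machine:
        a   b  
>* s0   s0  s1 
 * s1   s0  s2 
 * s2   s3  s2 
   s3   s3  s3 
(> = start, * = accepting)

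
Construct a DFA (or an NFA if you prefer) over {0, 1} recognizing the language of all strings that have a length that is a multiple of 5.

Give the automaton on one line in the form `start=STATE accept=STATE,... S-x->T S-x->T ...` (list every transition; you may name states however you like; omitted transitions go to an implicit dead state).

start=A accept=A A-0->B A-1->B B-0->C B-1->C C-0->D C-1->D D-0->E D-1->E E-0->A E-1->A

Only the length mod 5 matters, so use a 5-cycle: from any state, every input symbol moves to the next state, wrapping E back to A. Mark A accepting.
A 5-state machine:
       0  1 
>* A   B  B 
   B   C  C 
   C   D  D 
   D   E  E 
   E   A  A 
(> = start, * = accepting)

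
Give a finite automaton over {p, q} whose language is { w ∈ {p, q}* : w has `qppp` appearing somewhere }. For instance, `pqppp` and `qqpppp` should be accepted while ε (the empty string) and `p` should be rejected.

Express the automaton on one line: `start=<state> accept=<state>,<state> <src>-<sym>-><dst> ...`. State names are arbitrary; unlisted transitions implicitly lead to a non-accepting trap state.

States S0..S3 record the length of the longest prefix of `qppp` that matches the current input suffix. Reaching S4 means `qppp` has been seen, and we stay there forever. Accept from S4.
5 states suffice.
        p   q  
>  S0   S0  S1 
   S1   S2  S1 
   S2   S3  S1 
   S3   S4  S1 
 * S4   S4  S4 
(> = start, * = accepting)

start=S0 accept=S4 S0-p->S0 S0-q->S1 S1-p->S2 S1-q->S1 S2-p->S3 S2-q->S1 S3-p->S4 S3-q->S1 S4-p->S4 S4-q->S4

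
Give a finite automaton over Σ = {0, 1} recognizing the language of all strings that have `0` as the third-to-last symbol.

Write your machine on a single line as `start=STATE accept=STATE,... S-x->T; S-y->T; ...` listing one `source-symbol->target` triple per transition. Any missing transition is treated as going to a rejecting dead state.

start=A; accept=H,I,J,K; A-0->B; A-1->C; B-0->D; B-1->E; C-0->F; C-1->G; D-0->H; D-1->I; E-0->J; E-1->K; F-0->L; F-1->M; G-0->N; G-1->O; H-0->H; H-1->I; I-0->J; I-1->K; J-0->L; J-1->M; K-0->N; K-1->O; L-0->H; L-1->I; M-0->J; M-1->K; N-0->L; N-1->M; O-0->N; O-1->O

A DFA must remember the last 3 symbols (since which symbol is third-to-last isn't known until the input ends). Use one state per possible window of the last ≤3 symbols; accept from those whose window starts with `0`.
15 states suffice.
       0  1 
>  A   B  C 
   B   D  E 
   C   F  G 
   D   H  I 
   E   J  K 
   F   L  M 
   G   N  O 
 * H   H  I 
 * I   J  K 
 * J   L  M 
 * K   N  O 
   L   H  I 
   M   J  K 
   N   L  M 
   O   N  O 
(> = start, * = accepting)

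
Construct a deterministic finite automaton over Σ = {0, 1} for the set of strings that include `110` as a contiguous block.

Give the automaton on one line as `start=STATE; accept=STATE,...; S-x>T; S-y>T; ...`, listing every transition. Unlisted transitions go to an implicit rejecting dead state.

start=s0; accept=s3; s0-0>s0; s0-1>s1; s1-0>s0; s1-1>s2; s2-0>s3; s2-1>s2; s3-0>s3; s3-1>s3

Track how much of `110` has been matched so far: state s0 is no progress, s3 is the absorbing accept state reached once `110` has occurred. Intermediate states record partial matches; on a mismatch, fall back to the longest reusable overlap.
With 4 states:
        0   1  
>  s0   s0  s1 
   s1   s0  s2 
   s2   s3  s2 
 * s3   s3  s3 
(> = start, * = accepting)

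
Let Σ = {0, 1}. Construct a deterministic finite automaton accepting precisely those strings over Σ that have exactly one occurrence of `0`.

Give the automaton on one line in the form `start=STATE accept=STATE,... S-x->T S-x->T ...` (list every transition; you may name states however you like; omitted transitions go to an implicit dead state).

Only the number of `0`s matters, and only up to 2. Make a chain A → B → C advanced by each `0` (with C absorbing); every other symbol self-loops. The accepting set is {B}.
3 states suffice.
       0  1 
>  A   B  A 
 * B   C  B 
   C   C  C 
(> = start, * = accepting)

start=A accept=B A-0->B A-1->A B-0->C B-1->B C-0->C C-1->C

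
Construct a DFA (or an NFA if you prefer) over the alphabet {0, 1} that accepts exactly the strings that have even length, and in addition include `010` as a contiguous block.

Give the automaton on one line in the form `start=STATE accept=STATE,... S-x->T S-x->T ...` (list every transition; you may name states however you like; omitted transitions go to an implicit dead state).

Run two small machines in parallel and take their product. The first has 2 states tracking the input length modulo 2; the second has 4 states tracking whether and how much of `010` has been seen. A product state is a pair (one from each), accepting exactly when both do.
With 8 states:
        0   1  
>  s0   s1  s2 
   s1   s3  s4 
   s2   s3  s0 
   s3   s1  s5 
   s4   s6  s2 
   s5   s7  s0 
   s6   s7  s7 
 * s7   s6  s6 
(> = start, * = accepting)

start=s0 accept=s7 s0-0->s1 s0-1->s2 s1-0->s3 s1-1->s4 s2-0->s3 s2-1->s0 s3-0->s1 s3-1->s5 s4-0->s6 s4-1->s2 s5-0->s7 s5-1->s0 s6-0->s7 s6-1->s7 s7-0->s6 s7-1->s6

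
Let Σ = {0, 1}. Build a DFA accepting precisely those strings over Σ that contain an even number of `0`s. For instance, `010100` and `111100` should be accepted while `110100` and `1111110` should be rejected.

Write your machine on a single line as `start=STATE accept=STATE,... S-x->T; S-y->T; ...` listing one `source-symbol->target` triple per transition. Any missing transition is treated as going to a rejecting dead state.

Keep the running count of `0`s modulo 2: each `0` advances along the cycle S0 → S1 → S0 while other symbols loop. Accept at S0.
A 2-state machine:
        0   1  
>* S0   S1  S0 
   S1   S0  S1 
(> = start, * = accepting)

start=S0; accept=S0; S0-0->S1; S0-1->S0; S1-0->S0; S1-1->S1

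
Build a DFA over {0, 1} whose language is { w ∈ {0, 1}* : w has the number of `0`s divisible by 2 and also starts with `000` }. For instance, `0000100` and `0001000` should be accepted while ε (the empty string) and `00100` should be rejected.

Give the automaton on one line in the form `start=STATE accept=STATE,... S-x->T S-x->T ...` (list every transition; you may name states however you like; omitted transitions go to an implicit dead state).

Handle the two conditions separately and then intersect. One (2 states) tracks the count of `0`s modulo 2; the other (5 states) tracks whether the input so far still matches the prefix `000`. Each combined state is a pair, one component from each; accept when both components accept. Minimizing collapses redundant product states.
        0   1  
>  q0   q1  q2 
   q1   q3  q2 
   q2   q2  q2 
   q3   q4  q2 
   q4   q5  q4 
 * q5   q4  q5 
(> = start, * = accepting)

start=q0 accept=q5 q0-0->q1 q0-1->q2 q1-0->q3 q1-1->q2 q2-0->q2 q2-1->q2 q3-0->q4 q3-1->q2 q4-0->q5 q4-1->q4 q5-0->q4 q5-1->q5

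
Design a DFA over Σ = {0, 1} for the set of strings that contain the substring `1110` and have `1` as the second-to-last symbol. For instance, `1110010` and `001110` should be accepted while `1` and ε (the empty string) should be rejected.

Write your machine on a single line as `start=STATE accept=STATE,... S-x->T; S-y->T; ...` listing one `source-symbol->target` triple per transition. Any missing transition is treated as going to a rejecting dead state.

Handle the two conditions separately and then intersect. The first has 5 states tracking whether and how much of `1110` has been seen; the second has 7 states tracking the last 2 symbols read. A product state is a pair (one from each), accepting exactly when both do.
12 states suffice.
          0    1  
>  S0     S1   S2 
   S1     S3   S4 
   S2     S5   S6 
   S3     S3   S4 
   S4     S5   S6 
   S5     S3   S4 
   S6     S5   S7 
   S7     S8   S7 
 * S8     S9  S10 
   S9     S9  S10 
   S10    S8  S11 
 * S11    S8  S11 
(> = start, * = accepting)

start=S0; accept=S8,S11; S0-0->S1; S0-1->S2; S1-0->S3; S1-1->S4; S2-0->S5; S2-1->S6; S3-0->S3; S3-1->S4; S4-0->S5; S4-1->S6; S5-0->S3; S5-1->S4; S6-0->S5; S6-1->S7; S7-0->S8; S7-1->S7; S8-0->S9; S8-1->S10; S9-0->S9; S9-1->S10; S10-0->S8; S10-1->S11; S11-0->S8; S11-1->S11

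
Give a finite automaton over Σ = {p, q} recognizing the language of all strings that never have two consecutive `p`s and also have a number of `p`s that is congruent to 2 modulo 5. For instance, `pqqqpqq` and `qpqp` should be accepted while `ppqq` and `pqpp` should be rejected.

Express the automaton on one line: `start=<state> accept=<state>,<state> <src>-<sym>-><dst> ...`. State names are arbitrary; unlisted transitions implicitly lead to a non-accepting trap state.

Build one automaton per condition and run them in lockstep. One (3 states) tracks partial matches of the forbidden pattern `pp`; the other (5 states) tracks the count of `p`s modulo 5. Each combined state is a pair, one component from each; accept when both components accept. Minimizing collapses redundant product states.
11 states suffice.
          p    q  
>  s0     s1   s0 
   s1     s2   s3 
   s2     s2   s2 
   s3     s4   s3 
 * s4     s2   s5 
 * s5     s6   s5 
   s6     s2   s7 
   s7     s8   s7 
   s8     s2   s9 
   s9    s10   s9 
   s10    s2   s0 
(> = start, * = accepting)

start=s0 accept=s4,s5 s0-p->s1 s0-q->s0 s1-p->s2 s1-q->s3 s2-p->s2 s2-q->s2 s3-p->s4 s3-q->s3 s4-p->s2 s4-q->s5 s5-p->s6 s5-q->s5 s6-p->s2 s6-q->s7 s7-p->s8 s7-q->s7 s8-p->s2 s8-q->s9 s9-p->s10 s9-q->s9 s10-p->s2 s10-q->s0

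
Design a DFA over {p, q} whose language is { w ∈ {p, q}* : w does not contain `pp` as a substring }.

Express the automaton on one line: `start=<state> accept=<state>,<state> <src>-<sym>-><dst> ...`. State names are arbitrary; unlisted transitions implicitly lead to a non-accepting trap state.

This is the complement of 'contains `pp`'. Use the same substring-matching states — S0 through S2 holding how much of `pp` has just been matched — but flip the accepting set: everything except the trap S2 accepts.
A 3-state machine:
        p   q  
>* S0   S1  S0 
 * S1   S2  S0 
   S2   S2  S2 
(> = start, * = accepting)

start=S0 accept=S0,S1 S0-p->S1 S0-q->S0 S1-p->S2 S1-q->S0 S2-p->S2 S2-q->S2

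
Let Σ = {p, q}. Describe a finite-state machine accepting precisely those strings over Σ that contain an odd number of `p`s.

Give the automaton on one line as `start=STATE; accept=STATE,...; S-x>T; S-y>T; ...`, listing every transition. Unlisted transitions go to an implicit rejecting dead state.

start=S0; accept=S1; S0-p>S1; S0-q>S0; S1-p>S0; S1-q>S1

The only thing that matters is how many `p`s have appeared, reduced mod 2. Use one state per residue: S0 for 0, …, S1 for 1. Reading `p` moves to the next residue; anything else stays put. S1 is accepting.
A 2-state machine:
        p   q  
>  S0   S1  S0 
 * S1   S0  S1 
(> = start, * = accepting)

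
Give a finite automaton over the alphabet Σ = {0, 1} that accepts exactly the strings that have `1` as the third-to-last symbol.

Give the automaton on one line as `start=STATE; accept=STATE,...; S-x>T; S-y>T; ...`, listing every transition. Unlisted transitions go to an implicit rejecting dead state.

Because acceptance depends on a position counted from the end, the machine has to buffer the most recent 3 symbols. Make each state the string of the last up-to-3 symbols read; on input `x` shift the window left and append `x`. Accept when the buffered window has length 3 and begins with `1`.
          0    1  
>  q0     q1   q2 
   q1     q3   q4 
   q2     q5   q6 
   q3     q7   q8 
   q4     q9  q10 
   q5    q11  q12 
   q6    q13  q14 
   q7     q7   q8 
   q8     q9  q10 
   q9    q11  q12 
   q10   q13  q14 
 * q11    q7   q8 
 * q12    q9  q10 
 * q13   q11  q12 
 * q14   q13  q14 
(> = start, * = accepting)

start=q0; accept=q11,q12,q13,q14; q0-0>q1; q0-1>q2; q1-0>q3; q1-1>q4; q2-0>q5; q2-1>q6; q3-0>q7; q3-1>q8; q4-0>q9; q4-1>q10; q5-0>q11; q5-1>q12; q6-0>q13; q6-1>q14; q7-0>q7; q7-1>q8; q8-0>q9; q8-1>q10; q9-0>q11; q9-1>q12; q10-0>q13; q10-1>q14; q11-0>q7; q11-1>q8; q12-0>q9; q12-1>q10; q13-0>q11; q13-1>q12; q14-0>q13; q14-1>q14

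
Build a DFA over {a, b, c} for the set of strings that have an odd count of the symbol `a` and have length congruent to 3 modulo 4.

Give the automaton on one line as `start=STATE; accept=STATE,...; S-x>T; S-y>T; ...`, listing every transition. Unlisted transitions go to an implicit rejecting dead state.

start=q0; accept=q5; q0-a>q1; q0-b>q2; q0-c>q2; q1-a>q3; q1-b>q4; q1-c>q4; q2-a>q4; q2-b>q3; q2-c>q3; q3-a>q5; q3-b>q6; q3-c>q6; q4-a>q6; q4-b>q5; q4-c>q5; q5-a>q0; q5-b>q7; q5-c>q7; q6-a>q7; q6-b>q0; q6-c>q0; q7-a>q2; q7-b>q1; q7-c>q1

Build one automaton per condition and run them in lockstep. The first has 2 states tracking the count of `a`s modulo 2; the second has 4 states tracking the input length modulo 4. A product state is a pair (one from each), accepting exactly when both do.
        a   b   c  
>  q0   q1  q2  q2 
   q1   q3  q4  q4 
   q2   q4  q3  q3 
   q3   q5  q6  q6 
   q4   q6  q5  q5 
 * q5   q0  q7  q7 
   q6   q7  q0  q0 
   q7   q2  q1  q1 
(> = start, * = accepting)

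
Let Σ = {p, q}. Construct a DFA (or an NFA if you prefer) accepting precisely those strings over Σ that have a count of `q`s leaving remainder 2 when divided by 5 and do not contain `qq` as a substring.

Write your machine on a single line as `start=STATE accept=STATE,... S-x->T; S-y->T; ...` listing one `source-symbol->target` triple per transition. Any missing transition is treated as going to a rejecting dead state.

Handle the two conditions separately and then intersect. The first has 5 states tracking the count of `q`s modulo 5; the second has 3 states tracking partial matches of the forbidden pattern `qq`. A product state is a pair (one from each), accepting exactly when both do. Minimizing collapses redundant product states.
          p    q  
>  S0     S0   S1 
   S1     S2   S3 
   S2     S2   S4 
   S3     S3   S3 
 * S4     S5   S3 
 * S5     S5   S6 
   S6     S7   S3 
   S7     S7   S8 
   S8     S9   S3 
   S9     S9  S10 
   S10    S0   S3 
(> = start, * = accepting)

start=S0; accept=S4,S5; S0-p->S0; S0-q->S1; S1-p->S2; S1-q->S3; S2-p->S2; S2-q->S4; S3-p->S3; S3-q->S3; S4-p->S5; S4-q->S3; S5-p->S5; S5-q->S6; S6-p->S7; S6-q->S3; S7-p->S7; S7-q->S8; S8-p->S9; S8-q->S3; S9-p->S9; S9-q->S10; S10-p->S0; S10-q->S3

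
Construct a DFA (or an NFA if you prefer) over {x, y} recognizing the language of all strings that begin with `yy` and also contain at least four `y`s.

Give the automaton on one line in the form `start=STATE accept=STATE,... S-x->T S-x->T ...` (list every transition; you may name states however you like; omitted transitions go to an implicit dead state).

Handle the two conditions separately and then intersect. One (4 states) tracks whether the input so far still matches the prefix `yy`; the other (6 states) tracks the count of `y`s, saturating at 5. Each combined state is a pair, one component from each; accept when both components accept. Minimizing collapses redundant product states.
        x   y  
>  q0   q1  q2 
   q1   q1  q1 
   q2   q1  q3 
   q3   q3  q4 
   q4   q4  q5 
 * q5   q5  q5 
(> = start, * = accepting)

start=q0 accept=q5 q0-x->q1 q0-y->q2 q1-x->q1 q1-y->q1 q2-x->q1 q2-y->q3 q3-x->q3 q3-y->q4 q4-x->q4 q4-y->q5 q5-x->q5 q5-y->q5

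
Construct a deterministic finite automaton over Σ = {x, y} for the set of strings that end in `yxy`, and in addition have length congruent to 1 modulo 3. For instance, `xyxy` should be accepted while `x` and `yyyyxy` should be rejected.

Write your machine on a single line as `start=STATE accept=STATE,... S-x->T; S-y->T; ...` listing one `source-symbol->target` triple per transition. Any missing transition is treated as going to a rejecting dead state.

Run two small machines in parallel and take their product. One (4 states) tracks how much of the suffix `yxy` has currently been matched; the other (3 states) tracks the input length modulo 3. Each combined state is a pair, one component from each; accept when both components accept.
With 12 states:
          x    y  
>  q0     q1   q2 
   q1     q3   q4 
   q2     q5   q4 
   q3     q0   q6 
   q4     q7   q6 
   q5     q0   q8 
   q6     q9   q2 
   q7     q1  q10 
   q8     q9   q2 
   q9     q3  q11 
 * q10    q5   q4 
   q11    q7   q6 
(> = start, * = accepting)

start=q0; accept=q10; q0-x->q1; q0-y->q2; q1-x->q3; q1-y->q4; q2-x->q5; q2-y->q4; q3-x->q0; q3-y->q6; q4-x->q7; q4-y->q6; q5-x->q0; q5-y->q8; q6-x->q9; q6-y->q2; q7-x->q1; q7-y->q10; q8-x->q9; q8-y->q2; q9-x->q3; q9-y->q11; q10-x->q5; q10-y->q4; q11-x->q7; q11-y->q6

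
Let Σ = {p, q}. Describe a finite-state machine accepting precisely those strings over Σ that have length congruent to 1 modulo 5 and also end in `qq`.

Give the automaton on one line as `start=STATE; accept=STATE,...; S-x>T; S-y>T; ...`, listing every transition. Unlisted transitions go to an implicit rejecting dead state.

Handle the two conditions separately and then intersect. One (5 states) tracks the input length modulo 5; the other (3 states) tracks how much of the suffix `qq` has currently been matched. Each combined state is a pair, one component from each; accept when both components accept.
With 15 states:
          p    q  
>  S0     S1   S2 
   S1     S3   S4 
   S2     S3   S5 
   S3     S6   S7 
   S4     S6   S8 
   S5     S6   S8 
   S6     S9  S10 
   S7     S9  S11 
   S8     S9  S11 
   S9     S0  S12 
   S10    S0  S13 
   S11    S0  S13 
   S12    S1  S14 
   S13    S1  S14 
 * S14    S3   S5 
(> = start, * = accepting)

start=S0; accept=S14; S0-p>S1; S0-q>S2; S1-p>S3; S1-q>S4; S2-p>S3; S2-q>S5; S3-p>S6; S3-q>S7; S4-p>S6; S4-q>S8; S5-p>S6; S5-q>S8; S6-p>S9; S6-q>S10; S7-p>S9; S7-q>S11; S8-p>S9; S8-q>S11; S9-p>S0; S9-q>S12; S10-p>S0; S10-q>S13; S11-p>S0; S11-q>S13; S12-p>S1; S12-q>S14; S13-p>S1; S13-q>S14; S14-p>S3; S14-q>S5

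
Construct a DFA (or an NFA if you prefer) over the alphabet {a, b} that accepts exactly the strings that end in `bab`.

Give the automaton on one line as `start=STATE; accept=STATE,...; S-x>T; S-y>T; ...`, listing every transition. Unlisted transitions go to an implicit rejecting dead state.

start=q0; accept=q3; q0-a>q0; q0-b>q1; q1-a>q2; q1-b>q1; q2-a>q0; q2-b>q3; q3-a>q2; q3-b>q1

Let each state record the length of the longest suffix of the input read so far that is also a prefix of `bab`. q1 means the last symbol is `b`; q2 means the last 2 symbols are `ba`; q3 means the last 3 symbols are `bab`. Accept only at q3, where the string currently ends in `bab`.
4 states suffice.
        a   b  
>  q0   q0  q1 
   q1   q2  q1 
   q2   q0  q3 
 * q3   q2  q1 
(> = start, * = accepting)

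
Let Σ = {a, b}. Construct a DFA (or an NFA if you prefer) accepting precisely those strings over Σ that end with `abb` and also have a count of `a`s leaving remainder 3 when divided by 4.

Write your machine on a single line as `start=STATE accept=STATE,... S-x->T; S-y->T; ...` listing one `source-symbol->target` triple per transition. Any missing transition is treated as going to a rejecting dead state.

start=S0; accept=S5; S0-a->S1; S0-b->S0; S1-a->S2; S1-b->S1; S2-a->S3; S2-b->S2; S3-a->S0; S3-b->S4; S4-a->S0; S4-b->S5; S5-a->S0; S5-b->S6; S6-a->S0; S6-b->S6

Handle the two conditions separately and then intersect. One (4 states) tracks how much of the suffix `abb` has currently been matched; the other (4 states) tracks the count of `a`s modulo 4. Each combined state is a pair, one component from each; accept when both components accept. Equivalent product states are then merged.
With 7 states:
        a   b  
>  S0   S1  S0 
   S1   S2  S1 
   S2   S3  S2 
   S3   S0  S4 
   S4   S0  S5 
 * S5   S0  S6 
   S6   S0  S6 
(> = start, * = accepting)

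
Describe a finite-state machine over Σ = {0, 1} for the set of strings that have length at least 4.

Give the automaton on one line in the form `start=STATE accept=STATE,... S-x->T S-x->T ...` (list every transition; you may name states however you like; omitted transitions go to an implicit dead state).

start=q0 accept=q4,q5 q0-0->q1 q0-1->q1 q1-0->q2 q1-1->q2 q2-0->q3 q2-1->q3 q3-0->q4 q3-1->q4 q4-0->q5 q4-1->q5 q5-0->q5 q5-1->q5

We only need to distinguish lengths 0, 1, …, 4, and '>4'. Chain q0 → q1 → q2 → q3 → q4 → q5 on every symbol, with q5 looping. Accepting states: {q4, q5}.
With 6 states:
        0   1  
>  q0   q1  q1 
   q1   q2  q2 
   q2   q3  q3 
   q3   q4  q4 
 * q4   q5  q5 
 * q5   q5  q5 
(> = start, * = accepting)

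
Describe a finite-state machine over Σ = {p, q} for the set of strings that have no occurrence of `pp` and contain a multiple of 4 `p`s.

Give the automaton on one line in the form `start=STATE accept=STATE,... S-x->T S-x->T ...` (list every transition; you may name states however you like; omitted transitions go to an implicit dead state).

Run two small machines in parallel and take their product. One (3 states) tracks partial matches of the forbidden pattern `pp`; the other (4 states) tracks the count of `p`s modulo 4. Each combined state is a pair, one component from each; accept when both components accept.
       p  q 
>* A   B  A 
   B   C  D 
   C   E  C 
   D   F  D 
   E   G  E 
   F   E  H 
   G   I  G 
   H   J  H 
   I   C  I 
   J   G  K 
   K   L  K 
 * L   I  A 
(> = start, * = accepting)

start=A accept=A,L A-p->B A-q->A B-p->C B-q->D C-p->E C-q->C D-p->F D-q->D E-p->G E-q->E F-p->E F-q->H G-p->I G-q->G H-p->J H-q->H I-p->C I-q->I J-p->G J-q->K K-p->L K-q->K L-p->I L-q->A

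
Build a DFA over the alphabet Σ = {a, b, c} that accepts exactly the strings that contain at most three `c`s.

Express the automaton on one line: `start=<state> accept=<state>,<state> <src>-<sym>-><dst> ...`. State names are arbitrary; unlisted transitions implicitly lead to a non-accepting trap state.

start=S0 accept=S0,S1,S2,S3 S0-a->S0 S0-b->S0 S0-c->S1 S1-a->S1 S1-b->S1 S1-c->S2 S2-a->S2 S2-b->S2 S2-c->S3 S3-a->S3 S3-b->S3 S3-c->S4 S4-a->S4 S4-b->S4 S4-c->S4

Count `c`s, saturating at 4: states S0 through S3 mean 0 through 3 `c`s seen; S4 means more than 3. Each `c` increments (capped at S4); other symbols loop. Accept from {S0, S1, S2, S3}.
        a   b   c  
>* S0   S0  S0  S1 
 * S1   S1  S1  S2 
 * S2   S2  S2  S3 
 * S3   S3  S3  S4 
   S4   S4  S4  S4 
(> = start, * = accepting)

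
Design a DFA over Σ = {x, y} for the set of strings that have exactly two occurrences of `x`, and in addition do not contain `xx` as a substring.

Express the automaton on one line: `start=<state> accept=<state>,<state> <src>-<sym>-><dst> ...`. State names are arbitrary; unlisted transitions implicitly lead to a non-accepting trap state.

Run two small machines in parallel and take their product. One (4 states) tracks the count of `x`s, saturating at 3; the other (3 states) tracks partial matches of the forbidden pattern `xx`. Each combined state is a pair, one component from each; accept when both components accept.
With 9 states:
        x   y  
>  S0   S1  S0 
   S1   S2  S3 
   S2   S4  S2 
   S3   S5  S3 
   S4   S4  S4 
 * S5   S4  S6 
 * S6   S7  S6 
   S7   S4  S8 
   S8   S7  S8 
(> = start, * = accepting)

start=S0 accept=S5,S6 S0-x->S1 S0-y->S0 S1-x->S2 S1-y->S3 S2-x->S4 S2-y->S2 S3-x->S5 S3-y->S3 S4-x->S4 S4-y->S4 S5-x->S4 S5-y->S6 S6-x->S7 S6-y->S6 S7-x->S4 S7-y->S8 S8-x->S7 S8-y->S8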